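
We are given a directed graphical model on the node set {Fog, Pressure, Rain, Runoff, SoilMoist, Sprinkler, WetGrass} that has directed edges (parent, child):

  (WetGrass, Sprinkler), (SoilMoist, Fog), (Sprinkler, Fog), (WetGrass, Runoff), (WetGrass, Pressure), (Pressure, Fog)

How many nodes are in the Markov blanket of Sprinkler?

Sprinkler has child Fog.
Pa(Sprinkler) = {WetGrass}.
For each child, the remaining parents (spouses of Sprinkler):
  Fog's other parents are Pressure, SoilMoist.
MB(Sprinkler) = {Fog, Pressure, SoilMoist, WetGrass}, which has 4 nodes.

4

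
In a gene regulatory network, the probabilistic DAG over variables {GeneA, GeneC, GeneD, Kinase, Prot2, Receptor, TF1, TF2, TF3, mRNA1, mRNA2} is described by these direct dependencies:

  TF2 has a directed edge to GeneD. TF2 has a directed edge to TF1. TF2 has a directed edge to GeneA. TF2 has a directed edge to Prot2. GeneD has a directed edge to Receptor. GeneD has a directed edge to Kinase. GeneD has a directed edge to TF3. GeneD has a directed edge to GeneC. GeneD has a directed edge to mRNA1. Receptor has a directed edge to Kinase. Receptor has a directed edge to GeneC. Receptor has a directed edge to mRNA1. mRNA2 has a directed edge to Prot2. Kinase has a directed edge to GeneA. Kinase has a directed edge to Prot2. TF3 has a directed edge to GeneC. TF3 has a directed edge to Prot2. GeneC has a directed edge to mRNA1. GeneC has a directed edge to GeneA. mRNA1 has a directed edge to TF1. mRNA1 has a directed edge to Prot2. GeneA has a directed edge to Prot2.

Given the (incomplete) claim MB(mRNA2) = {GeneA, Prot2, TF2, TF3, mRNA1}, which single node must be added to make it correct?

A node's Markov blanket = Pa ∪ Ch ∪ (parents of Ch other than the node itself).
mRNA2's parents: none.
mRNA2's children: Prot2.
Parents of each child, excluding mRNA2:
  Prot2's other parents are GeneA, Kinase, TF2, TF3, mRNA1.
MB(mRNA2) = {GeneA, Kinase, Prot2, TF2, TF3, mRNA1}.
Comparing with the claimed set, Kinase is missing.

Kinase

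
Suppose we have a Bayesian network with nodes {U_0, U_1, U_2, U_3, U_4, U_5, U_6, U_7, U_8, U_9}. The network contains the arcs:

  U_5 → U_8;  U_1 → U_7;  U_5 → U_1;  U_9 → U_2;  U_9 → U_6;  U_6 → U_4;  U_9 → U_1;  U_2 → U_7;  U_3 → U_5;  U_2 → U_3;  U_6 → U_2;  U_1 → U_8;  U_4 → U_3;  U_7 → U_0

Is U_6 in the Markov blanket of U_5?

U_5 has parent U_3.
Children of U_5: U_1, U_8.
Other parents of U_5's children:
  U_1: U_9
  U_8: U_1
MB(U_5) = {U_1, U_3, U_8, U_9}; U_6 is not in this set.

No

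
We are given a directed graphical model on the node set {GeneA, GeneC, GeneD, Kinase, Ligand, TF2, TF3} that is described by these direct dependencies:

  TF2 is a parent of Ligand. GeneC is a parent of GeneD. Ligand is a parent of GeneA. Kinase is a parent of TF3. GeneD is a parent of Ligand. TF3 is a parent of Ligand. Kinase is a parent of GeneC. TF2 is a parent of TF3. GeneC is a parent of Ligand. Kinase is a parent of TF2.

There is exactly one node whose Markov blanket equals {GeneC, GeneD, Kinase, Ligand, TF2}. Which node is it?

TF3

The target node must have every member of {GeneC, GeneD, Kinase, Ligand, TF2} as a parent, child, or co-parent, and no others.
Parents of TF3: Kinase, TF2; children: Ligand; co-parents: GeneC, GeneD, TF2.
These exactly cover the given set, so the node is TF3.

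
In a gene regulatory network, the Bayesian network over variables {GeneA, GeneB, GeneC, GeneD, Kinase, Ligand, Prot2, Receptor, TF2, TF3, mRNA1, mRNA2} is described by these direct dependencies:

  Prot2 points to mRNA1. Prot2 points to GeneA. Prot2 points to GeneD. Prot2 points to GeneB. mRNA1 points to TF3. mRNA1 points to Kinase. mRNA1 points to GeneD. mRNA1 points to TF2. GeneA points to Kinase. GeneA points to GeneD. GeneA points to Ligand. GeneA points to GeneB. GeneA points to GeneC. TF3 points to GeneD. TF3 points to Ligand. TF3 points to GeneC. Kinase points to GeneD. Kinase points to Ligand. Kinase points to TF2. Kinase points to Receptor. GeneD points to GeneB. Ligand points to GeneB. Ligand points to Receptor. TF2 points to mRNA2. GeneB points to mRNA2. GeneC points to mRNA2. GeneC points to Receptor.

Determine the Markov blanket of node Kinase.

Pa(Kinase) = {GeneA, mRNA1}.
Ch(Kinase) = {GeneD, Ligand, Receptor, TF2}.
Parents of each child, excluding Kinase:
  GeneD also has parents GeneA, Prot2, TF3, mRNA1.
  Ligand's other parents are GeneA, TF3.
  TF2's other parent is mRNA1.
  Receptor's other parents are GeneC, Ligand.
Union: {GeneA, mRNA1} ∪ {GeneD, Ligand, Receptor, TF2} ∪ {GeneA, GeneC, Ligand, Prot2, TF3, mRNA1} = {GeneA, GeneC, GeneD, Ligand, Prot2, Receptor, TF2, TF3, mRNA1}.

{GeneA, GeneC, GeneD, Ligand, Prot2, Receptor, TF2, TF3, mRNA1}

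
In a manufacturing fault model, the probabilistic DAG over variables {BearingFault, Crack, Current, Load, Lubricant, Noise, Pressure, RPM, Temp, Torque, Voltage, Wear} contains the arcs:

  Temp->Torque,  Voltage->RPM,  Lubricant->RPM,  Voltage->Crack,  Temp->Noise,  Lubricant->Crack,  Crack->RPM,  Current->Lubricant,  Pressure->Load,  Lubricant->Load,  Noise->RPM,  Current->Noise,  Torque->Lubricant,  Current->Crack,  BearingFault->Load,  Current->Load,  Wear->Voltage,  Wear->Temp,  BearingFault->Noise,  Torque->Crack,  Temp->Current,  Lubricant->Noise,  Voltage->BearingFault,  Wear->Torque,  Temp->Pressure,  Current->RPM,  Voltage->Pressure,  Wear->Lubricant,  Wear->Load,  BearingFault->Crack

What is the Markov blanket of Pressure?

A node's Markov blanket = Pa ∪ Ch ∪ (parents of Ch other than the node itself).
Pressure's children: Load.
Pressure's parents: Temp, Voltage.
Parents of each child, excluding Pressure:
  Load also has parents BearingFault, Current, Lubricant, Wear.
So the Markov blanket of Pressure is {BearingFault, Current, Load, Lubricant, Temp, Voltage, Wear}.

{BearingFault, Current, Load, Lubricant, Temp, Voltage, Wear}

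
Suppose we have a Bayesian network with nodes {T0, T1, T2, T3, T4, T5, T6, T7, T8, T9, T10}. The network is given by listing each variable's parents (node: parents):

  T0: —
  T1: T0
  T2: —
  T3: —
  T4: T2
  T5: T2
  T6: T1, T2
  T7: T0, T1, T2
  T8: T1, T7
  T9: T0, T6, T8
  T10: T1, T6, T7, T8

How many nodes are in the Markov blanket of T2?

A node's Markov blanket = Pa ∪ Ch ∪ (parents of Ch other than the node itself).
Parents of T2: none.
T2 has children T4, T5, T6, T7.
For each child, the remaining parents (spouses of T2):
  T4: —
  T5: —
  T6: T1
  T7: T0, T1
MB(T2) = {T0, T1, T4, T5, T6, T7}, which has 6 nodes.

6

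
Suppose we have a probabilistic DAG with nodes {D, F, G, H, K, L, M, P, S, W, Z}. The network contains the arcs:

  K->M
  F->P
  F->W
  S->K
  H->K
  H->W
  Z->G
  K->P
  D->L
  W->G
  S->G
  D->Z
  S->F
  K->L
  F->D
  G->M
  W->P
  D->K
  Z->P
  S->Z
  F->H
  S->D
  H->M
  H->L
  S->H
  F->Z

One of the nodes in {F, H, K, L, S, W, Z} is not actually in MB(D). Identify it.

A node's Markov blanket = Pa ∪ Ch ∪ (parents of Ch other than the node itself).
D's parents: F, S.
Ch(D) = {K, L, Z}.
For each child, the remaining parents (spouses of D):
  Z's other parents are F, S.
  K also has parents H, S.
  L also has parents H, K.
MB(D) = {F, H, K, L, S, Z}.
W is neither a parent, child, nor co-parent of D, so it does not belong.

W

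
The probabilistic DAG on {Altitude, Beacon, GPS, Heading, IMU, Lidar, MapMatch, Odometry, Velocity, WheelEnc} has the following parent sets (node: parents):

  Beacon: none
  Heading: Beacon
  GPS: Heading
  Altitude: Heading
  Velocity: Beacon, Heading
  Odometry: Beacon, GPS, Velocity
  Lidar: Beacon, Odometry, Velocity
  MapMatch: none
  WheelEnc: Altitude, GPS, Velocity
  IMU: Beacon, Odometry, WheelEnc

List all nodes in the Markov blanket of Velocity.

A node's Markov blanket = Pa ∪ Ch ∪ (parents of Ch other than the node itself).
Pa(Velocity) = {Beacon, Heading}.
Velocity has children Lidar, Odometry, WheelEnc.
Other parents of Velocity's children:
  Odometry's other parents are Beacon, GPS.
  Lidar also has parents Beacon, Odometry.
  WheelEnc's other parents are Altitude, GPS.
MB(Velocity) = {Altitude, Beacon, GPS, Heading, Lidar, Odometry, WheelEnc}.

{Altitude, Beacon, GPS, Heading, Lidar, Odometry, WheelEnc}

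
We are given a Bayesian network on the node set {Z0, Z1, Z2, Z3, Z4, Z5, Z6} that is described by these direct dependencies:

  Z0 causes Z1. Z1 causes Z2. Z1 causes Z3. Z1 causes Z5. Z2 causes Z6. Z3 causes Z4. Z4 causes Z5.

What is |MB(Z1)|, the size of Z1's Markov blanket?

5

Z1 has parent Z0.
Ch(Z1) = {Z2, Z3, Z5}.
Co-parents of Z1 (other parents of its children):
  Z2: —
  Z3: —
  Z5: Z4
MB(Z1) = {Z0, Z2, Z3, Z4, Z5}, which has 5 nodes.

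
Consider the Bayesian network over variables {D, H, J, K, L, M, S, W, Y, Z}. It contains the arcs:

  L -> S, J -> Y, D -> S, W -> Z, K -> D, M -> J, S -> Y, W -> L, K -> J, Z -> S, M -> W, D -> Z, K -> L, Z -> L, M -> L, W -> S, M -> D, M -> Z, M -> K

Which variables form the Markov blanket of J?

Recall MB(v) = parents ∪ children ∪ spouses, where spouses are the other parents of v's children.
Ch(J) = {Y}.
J's parents: K, M.
For each child, the remaining parents (spouses of J):
  Y: S
MB(J) = {K, M, S, Y}.

{K, M, S, Y}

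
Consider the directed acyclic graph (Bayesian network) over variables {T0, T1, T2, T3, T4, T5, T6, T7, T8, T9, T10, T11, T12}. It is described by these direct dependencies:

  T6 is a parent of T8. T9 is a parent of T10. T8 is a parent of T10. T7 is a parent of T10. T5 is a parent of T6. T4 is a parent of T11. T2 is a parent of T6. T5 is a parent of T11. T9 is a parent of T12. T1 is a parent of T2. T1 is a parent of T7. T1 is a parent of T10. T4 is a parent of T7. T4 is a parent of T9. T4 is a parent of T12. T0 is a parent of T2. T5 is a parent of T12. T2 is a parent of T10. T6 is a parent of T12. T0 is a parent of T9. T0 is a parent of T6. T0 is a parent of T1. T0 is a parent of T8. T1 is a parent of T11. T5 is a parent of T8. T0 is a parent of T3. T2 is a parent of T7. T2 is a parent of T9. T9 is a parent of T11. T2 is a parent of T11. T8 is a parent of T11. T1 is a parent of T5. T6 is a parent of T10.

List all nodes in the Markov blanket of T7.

A node's Markov blanket = Pa ∪ Ch ∪ (parents of Ch other than the node itself).
Parents of T7: T1, T2, T4.
T7's children: T10.
Other parents of T7's children:
  T10 also has parents T1, T2, T6, T8, T9.
MB(T7) = {T1, T2, T4, T6, T8, T9, T10}.

{T1, T2, T4, T6, T8, T9, T10}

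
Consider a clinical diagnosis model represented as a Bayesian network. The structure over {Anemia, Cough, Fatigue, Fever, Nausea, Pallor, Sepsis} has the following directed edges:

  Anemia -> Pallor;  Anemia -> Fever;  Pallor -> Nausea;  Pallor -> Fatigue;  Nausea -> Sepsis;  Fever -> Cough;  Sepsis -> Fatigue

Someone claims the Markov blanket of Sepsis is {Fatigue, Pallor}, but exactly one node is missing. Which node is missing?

Nausea

The Markov blanket of a node is its parents, its children, and the other parents of its children.
Sepsis has parent Nausea.
Sepsis's children: Fatigue.
Parents of each child, excluding Sepsis:
  Fatigue also has parent Pallor.
MB(Sepsis) = {Fatigue, Nausea, Pallor}.
Comparing with the claimed set, Nausea is missing.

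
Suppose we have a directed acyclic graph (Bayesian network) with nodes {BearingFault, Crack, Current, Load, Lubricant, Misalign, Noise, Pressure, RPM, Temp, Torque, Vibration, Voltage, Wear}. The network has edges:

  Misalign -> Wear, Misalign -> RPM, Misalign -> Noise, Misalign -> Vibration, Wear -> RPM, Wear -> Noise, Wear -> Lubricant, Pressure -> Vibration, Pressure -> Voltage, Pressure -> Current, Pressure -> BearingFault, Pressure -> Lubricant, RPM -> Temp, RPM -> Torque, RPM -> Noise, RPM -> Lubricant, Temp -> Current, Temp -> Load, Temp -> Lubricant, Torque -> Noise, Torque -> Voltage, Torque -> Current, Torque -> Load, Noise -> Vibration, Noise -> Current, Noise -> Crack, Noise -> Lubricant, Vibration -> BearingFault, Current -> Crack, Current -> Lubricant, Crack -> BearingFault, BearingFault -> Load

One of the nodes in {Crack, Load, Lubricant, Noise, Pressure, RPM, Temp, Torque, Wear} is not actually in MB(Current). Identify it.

Load

The Markov blanket of a node is its parents, its children, and the other parents of its children.
Current's children: Crack, Lubricant.
Current's parents: Noise, Pressure, Temp, Torque.
Parents of each child, excluding Current:
  Crack: Noise
  Lubricant: Noise, Pressure, RPM, Temp, Wear
MB(Current) = {Crack, Lubricant, Noise, Pressure, RPM, Temp, Torque, Wear}.
Load is neither a parent, child, nor co-parent of Current, so it does not belong.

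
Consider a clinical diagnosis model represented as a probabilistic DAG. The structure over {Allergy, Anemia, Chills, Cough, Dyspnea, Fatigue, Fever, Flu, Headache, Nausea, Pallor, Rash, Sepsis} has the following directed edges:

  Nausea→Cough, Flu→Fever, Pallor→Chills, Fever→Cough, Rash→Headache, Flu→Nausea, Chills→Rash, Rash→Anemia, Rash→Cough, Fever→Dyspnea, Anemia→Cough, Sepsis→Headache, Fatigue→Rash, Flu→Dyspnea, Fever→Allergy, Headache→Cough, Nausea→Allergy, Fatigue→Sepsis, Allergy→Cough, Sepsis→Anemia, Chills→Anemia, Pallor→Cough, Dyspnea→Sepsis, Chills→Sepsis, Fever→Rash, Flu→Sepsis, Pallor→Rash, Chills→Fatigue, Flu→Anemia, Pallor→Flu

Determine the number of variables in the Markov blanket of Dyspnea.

Pa(Dyspnea) = {Fever, Flu}.
Ch(Dyspnea) = {Sepsis}.
Co-parents of Dyspnea (other parents of its children):
  Sepsis: Chills, Fatigue, Flu
MB(Dyspnea) = {Chills, Fatigue, Fever, Flu, Sepsis}, which has 5 nodes.

5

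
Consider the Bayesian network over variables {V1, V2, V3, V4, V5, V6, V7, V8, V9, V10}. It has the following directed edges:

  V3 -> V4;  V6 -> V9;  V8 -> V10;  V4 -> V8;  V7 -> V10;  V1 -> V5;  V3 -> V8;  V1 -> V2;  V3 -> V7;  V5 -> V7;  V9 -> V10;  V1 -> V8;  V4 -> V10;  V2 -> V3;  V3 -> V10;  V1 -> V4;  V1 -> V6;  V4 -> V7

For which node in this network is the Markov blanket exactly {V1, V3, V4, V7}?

V5

The target node must have every member of {V1, V3, V4, V7} as a parent, child, or co-parent, and no others.
Parents of V5: V1; children: V7; co-parents: V3, V4.
These exactly cover the given set, so the node is V5.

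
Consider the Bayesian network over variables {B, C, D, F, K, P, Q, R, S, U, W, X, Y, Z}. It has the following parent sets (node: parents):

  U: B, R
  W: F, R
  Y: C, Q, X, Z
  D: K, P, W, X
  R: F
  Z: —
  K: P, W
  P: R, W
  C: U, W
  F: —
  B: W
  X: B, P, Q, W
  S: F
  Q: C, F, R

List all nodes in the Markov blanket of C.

{F, Q, R, U, W, X, Y, Z}

Children of C: Q, Y.
Pa(C) = {U, W}.
For each child, the remaining parents (spouses of C):
  Q's other parents are F, R.
  Y's other parents are Q, X, Z.
Taking the union gives {F, Q, R, U, W, X, Y, Z}.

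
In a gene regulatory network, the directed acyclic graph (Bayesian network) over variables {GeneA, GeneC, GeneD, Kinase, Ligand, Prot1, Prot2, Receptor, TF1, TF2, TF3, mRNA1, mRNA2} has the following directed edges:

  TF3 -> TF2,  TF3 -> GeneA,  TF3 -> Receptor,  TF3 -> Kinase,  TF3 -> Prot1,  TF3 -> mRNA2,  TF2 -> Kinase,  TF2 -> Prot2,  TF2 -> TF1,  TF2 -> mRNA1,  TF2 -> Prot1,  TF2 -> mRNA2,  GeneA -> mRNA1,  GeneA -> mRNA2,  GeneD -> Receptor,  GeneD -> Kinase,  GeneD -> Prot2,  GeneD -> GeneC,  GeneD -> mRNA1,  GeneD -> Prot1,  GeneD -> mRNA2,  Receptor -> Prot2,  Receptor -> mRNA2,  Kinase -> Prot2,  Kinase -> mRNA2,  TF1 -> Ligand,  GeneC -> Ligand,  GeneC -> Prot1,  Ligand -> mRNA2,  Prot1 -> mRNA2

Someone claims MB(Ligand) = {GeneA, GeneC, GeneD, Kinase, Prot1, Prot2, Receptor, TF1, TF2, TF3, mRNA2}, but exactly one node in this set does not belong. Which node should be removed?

Prot2

By definition, MB(Ligand) is built from Ligand's parents, Ligand's children, and the co-parents of Ligand.
Ligand's parents: GeneC, TF1.
Ligand has child mRNA2.
Other parents of Ligand's children:
  mRNA2: GeneA, GeneD, Kinase, Prot1, Receptor, TF2, TF3
MB(Ligand) = {GeneA, GeneC, GeneD, Kinase, Prot1, Receptor, TF1, TF2, TF3, mRNA2}.
Prot2 is neither a parent, child, nor co-parent of Ligand, so it does not belong.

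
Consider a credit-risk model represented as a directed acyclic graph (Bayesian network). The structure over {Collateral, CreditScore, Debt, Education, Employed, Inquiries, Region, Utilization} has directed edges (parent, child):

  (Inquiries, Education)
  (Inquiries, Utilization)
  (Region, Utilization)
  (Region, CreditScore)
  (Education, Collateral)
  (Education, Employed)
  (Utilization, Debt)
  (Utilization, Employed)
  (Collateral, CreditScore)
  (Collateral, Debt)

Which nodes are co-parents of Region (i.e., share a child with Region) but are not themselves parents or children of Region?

{Collateral, Inquiries}

Children of Region: CreditScore, Utilization.
  Utilization: Inquiries
  CreditScore: Collateral
Excluding nodes already adjacent to Region (CreditScore, Utilization), the co-parent-only contribution is {Collateral, Inquiries}.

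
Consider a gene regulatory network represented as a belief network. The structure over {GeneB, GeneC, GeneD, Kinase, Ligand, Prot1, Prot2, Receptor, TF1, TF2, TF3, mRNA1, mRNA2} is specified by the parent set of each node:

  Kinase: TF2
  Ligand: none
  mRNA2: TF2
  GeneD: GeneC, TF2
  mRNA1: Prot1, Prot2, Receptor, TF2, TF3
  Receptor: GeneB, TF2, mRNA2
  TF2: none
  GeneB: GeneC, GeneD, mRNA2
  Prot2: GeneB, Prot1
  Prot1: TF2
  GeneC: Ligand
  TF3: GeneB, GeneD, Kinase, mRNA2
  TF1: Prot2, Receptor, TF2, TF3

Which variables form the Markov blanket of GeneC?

{GeneB, GeneD, Ligand, TF2, mRNA2}

GeneC has parent Ligand.
Ch(GeneC) = {GeneB, GeneD}.
For each child, the remaining parents (spouses of GeneC):
  GeneD: TF2
  GeneB: GeneD, mRNA2
MB(GeneC) = {GeneB, GeneD, Ligand, TF2, mRNA2}.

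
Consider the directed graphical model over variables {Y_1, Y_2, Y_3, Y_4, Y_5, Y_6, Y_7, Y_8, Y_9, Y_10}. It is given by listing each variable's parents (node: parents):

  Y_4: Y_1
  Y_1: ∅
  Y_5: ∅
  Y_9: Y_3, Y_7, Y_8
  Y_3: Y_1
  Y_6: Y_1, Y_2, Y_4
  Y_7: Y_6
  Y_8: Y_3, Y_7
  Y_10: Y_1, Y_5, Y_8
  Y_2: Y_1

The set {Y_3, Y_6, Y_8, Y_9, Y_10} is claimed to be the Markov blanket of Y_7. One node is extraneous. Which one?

Y_10

By definition, MB(Y_7) is built from Y_7's parents, Y_7's children, and the co-parents of Y_7.
Pa(Y_7) = {Y_6}.
Y_7's children: Y_8, Y_9.
Co-parents of Y_7 (other parents of its children):
  Y_8 also has parent Y_3.
  parents(Y_9) \ {Y_7} = {Y_3, Y_8}.
MB(Y_7) = {Y_3, Y_6, Y_8, Y_9}.
Y_10 is neither a parent, child, nor co-parent of Y_7, so it does not belong.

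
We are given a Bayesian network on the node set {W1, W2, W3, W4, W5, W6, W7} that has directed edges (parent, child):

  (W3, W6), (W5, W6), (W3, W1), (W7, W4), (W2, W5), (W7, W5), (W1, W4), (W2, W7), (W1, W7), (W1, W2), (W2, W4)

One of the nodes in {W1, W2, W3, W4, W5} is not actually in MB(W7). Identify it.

W7 has children W4, W5.
Parents of W7: W1, W2.
Co-parents of W7 (other parents of its children):
  W5 also has parent W2.
  W4's other parents are W1, W2.
MB(W7) = {W1, W2, W4, W5}.
W3 is neither a parent, child, nor co-parent of W7, so it does not belong.

W3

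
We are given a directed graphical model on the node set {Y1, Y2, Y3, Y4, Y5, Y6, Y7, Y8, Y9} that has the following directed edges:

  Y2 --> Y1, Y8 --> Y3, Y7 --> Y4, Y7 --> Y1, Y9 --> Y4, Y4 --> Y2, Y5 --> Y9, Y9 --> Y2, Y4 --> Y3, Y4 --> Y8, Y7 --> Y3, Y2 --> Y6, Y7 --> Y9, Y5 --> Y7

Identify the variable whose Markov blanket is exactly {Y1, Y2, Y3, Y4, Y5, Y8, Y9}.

The target node must have every member of {Y1, Y2, Y3, Y4, Y5, Y8, Y9} as a parent, child, or co-parent, and no others.
Parents of Y7: Y5; children: Y1, Y3, Y4, Y9; co-parents: Y2, Y4, Y5, Y8, Y9.
These exactly cover the given set, so the node is Y7.

Y7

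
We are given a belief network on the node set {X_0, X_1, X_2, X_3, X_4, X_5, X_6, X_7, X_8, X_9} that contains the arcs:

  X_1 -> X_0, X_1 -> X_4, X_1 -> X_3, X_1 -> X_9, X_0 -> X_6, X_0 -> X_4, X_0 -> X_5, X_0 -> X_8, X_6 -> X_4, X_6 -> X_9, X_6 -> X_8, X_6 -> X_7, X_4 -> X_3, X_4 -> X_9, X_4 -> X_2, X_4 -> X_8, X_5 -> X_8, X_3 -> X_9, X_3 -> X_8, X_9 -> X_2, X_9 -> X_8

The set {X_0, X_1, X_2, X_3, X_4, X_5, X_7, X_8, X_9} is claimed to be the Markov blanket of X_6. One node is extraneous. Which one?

X_2

X_6's parents: X_0.
Ch(X_6) = {X_4, X_7, X_8, X_9}.
Other parents of X_6's children:
  X_4: X_0, X_1
  X_9: X_1, X_3, X_4
  X_8: X_0, X_3, X_4, X_5, X_9
  X_7: —
MB(X_6) = {X_0, X_1, X_3, X_4, X_5, X_7, X_8, X_9}.
X_2 is neither a parent, child, nor co-parent of X_6, so it does not belong.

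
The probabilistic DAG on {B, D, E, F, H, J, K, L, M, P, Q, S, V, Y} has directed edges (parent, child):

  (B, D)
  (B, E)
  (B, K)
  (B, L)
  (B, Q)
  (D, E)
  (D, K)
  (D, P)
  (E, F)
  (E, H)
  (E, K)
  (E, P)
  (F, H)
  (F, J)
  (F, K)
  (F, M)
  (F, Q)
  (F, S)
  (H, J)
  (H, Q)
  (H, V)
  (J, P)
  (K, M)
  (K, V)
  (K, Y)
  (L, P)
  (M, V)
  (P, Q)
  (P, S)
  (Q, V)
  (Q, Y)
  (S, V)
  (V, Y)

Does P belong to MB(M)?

Pa(M) = {F, K}.
M's children: V.
For each child, the remaining parents (spouses of M):
  V also has parents H, K, Q, S.
MB(M) = {F, H, K, Q, S, V}; P is not in this set.

No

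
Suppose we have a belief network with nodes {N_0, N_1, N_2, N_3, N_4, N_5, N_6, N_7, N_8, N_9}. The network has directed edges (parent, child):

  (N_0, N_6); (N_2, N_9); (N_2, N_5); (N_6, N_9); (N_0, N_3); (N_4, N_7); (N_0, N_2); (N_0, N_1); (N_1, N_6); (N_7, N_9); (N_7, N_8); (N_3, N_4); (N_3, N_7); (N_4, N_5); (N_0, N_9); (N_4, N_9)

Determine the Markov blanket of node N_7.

{N_0, N_2, N_3, N_4, N_6, N_8, N_9}

N_7's parents: N_3, N_4.
Ch(N_7) = {N_8, N_9}.
Other parents of N_7's children:
  N_8 has no other parent.
  N_9's other parents are N_0, N_2, N_4, N_6.
Taking the union gives {N_0, N_2, N_3, N_4, N_6, N_8, N_9}.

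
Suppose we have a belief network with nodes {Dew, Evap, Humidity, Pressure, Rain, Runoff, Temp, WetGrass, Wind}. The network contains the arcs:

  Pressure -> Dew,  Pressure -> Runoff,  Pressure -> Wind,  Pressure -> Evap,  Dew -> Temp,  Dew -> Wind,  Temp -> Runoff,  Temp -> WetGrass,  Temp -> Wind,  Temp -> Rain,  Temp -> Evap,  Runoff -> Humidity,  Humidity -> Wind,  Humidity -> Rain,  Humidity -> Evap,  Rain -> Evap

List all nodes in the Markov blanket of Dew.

{Humidity, Pressure, Temp, Wind}

Dew's parents: Pressure.
Dew has children Temp, Wind.
For each child, the remaining parents (spouses of Dew):
  Temp: —
  Wind: Humidity, Pressure, Temp
So the Markov blanket of Dew is {Humidity, Pressure, Temp, Wind}.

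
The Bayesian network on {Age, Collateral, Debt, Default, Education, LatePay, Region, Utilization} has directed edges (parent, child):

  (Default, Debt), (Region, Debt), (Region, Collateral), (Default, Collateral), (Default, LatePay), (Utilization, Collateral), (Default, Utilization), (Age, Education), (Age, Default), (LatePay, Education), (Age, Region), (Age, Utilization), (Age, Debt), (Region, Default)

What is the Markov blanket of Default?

Recall MB(v) = parents ∪ children ∪ spouses, where spouses are the other parents of v's children.
Default's parents: Age, Region.
Ch(Default) = {Collateral, Debt, LatePay, Utilization}.
Parents of each child, excluding Default:
  Debt also has parents Age, Region.
  Utilization also has parent Age.
  Collateral's other parents are Region, Utilization.
  LatePay: no additional parents.
Union: {Age, Region} ∪ {Collateral, Debt, LatePay, Utilization} ∪ {Age, Region, Utilization} = {Age, Collateral, Debt, LatePay, Region, Utilization}.

{Age, Collateral, Debt, LatePay, Region, Utilization}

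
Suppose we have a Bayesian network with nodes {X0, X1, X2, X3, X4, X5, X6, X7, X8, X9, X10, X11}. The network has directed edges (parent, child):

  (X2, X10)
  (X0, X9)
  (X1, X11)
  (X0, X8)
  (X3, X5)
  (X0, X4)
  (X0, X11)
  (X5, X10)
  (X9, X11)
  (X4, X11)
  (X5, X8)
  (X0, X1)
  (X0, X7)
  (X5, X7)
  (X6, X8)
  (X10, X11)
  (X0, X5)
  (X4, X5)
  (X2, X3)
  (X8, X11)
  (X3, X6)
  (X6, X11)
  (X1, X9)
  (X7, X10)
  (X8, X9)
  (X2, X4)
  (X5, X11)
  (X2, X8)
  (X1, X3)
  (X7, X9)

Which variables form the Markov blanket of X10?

{X0, X1, X2, X4, X5, X6, X7, X8, X9, X11}

The Markov blanket of a node is its parents, its children, and the other parents of its children.
X10 has parents X2, X5, X7.
Ch(X10) = {X11}.
Co-parents of X10 (other parents of its children):
  X11: X0, X1, X4, X5, X6, X8, X9
Taking the union gives {X0, X1, X2, X4, X5, X6, X7, X8, X9, X11}.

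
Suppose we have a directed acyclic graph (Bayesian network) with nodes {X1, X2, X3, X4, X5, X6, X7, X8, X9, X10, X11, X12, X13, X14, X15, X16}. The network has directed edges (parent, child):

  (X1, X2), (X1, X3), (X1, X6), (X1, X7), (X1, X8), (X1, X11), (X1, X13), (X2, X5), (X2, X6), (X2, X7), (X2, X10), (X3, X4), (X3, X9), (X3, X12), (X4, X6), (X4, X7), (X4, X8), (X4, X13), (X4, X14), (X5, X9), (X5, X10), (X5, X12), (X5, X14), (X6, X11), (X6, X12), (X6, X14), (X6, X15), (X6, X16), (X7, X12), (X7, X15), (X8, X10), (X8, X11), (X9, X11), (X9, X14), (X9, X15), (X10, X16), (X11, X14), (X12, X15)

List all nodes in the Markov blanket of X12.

{X3, X5, X6, X7, X9, X15}

A node's Markov blanket = Pa ∪ Ch ∪ (parents of Ch other than the node itself).
X12's parents: X3, X5, X6, X7.
Ch(X12) = {X15}.
For each child, the remaining parents (spouses of X12):
  parents(X15) \ {X12} = {X6, X7, X9}.
Taking the union gives {X3, X5, X6, X7, X9, X15}.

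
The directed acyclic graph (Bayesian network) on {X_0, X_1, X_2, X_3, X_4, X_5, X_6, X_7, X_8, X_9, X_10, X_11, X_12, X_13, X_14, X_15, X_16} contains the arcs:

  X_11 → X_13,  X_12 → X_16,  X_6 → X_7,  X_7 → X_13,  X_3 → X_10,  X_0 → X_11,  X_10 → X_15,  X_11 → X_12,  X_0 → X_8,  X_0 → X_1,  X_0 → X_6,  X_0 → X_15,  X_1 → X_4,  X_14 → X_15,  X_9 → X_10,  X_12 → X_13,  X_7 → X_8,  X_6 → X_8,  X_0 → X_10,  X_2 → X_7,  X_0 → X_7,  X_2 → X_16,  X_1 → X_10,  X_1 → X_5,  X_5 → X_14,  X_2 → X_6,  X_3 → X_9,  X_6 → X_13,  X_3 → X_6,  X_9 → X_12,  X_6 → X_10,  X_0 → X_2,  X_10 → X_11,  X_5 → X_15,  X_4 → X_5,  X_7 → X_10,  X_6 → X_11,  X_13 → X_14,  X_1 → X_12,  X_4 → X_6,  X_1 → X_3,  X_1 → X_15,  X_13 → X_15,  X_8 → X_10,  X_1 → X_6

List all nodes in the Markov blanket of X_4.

Pa(X_4) = {X_1}.
Ch(X_4) = {X_5, X_6}.
For each child, the remaining parents (spouses of X_4):
  parents(X_5) \ {X_4} = {X_1}.
  X_6's other parents are X_0, X_1, X_2, X_3.
Taking the union gives {X_0, X_1, X_2, X_3, X_5, X_6}.

{X_0, X_1, X_2, X_3, X_5, X_6}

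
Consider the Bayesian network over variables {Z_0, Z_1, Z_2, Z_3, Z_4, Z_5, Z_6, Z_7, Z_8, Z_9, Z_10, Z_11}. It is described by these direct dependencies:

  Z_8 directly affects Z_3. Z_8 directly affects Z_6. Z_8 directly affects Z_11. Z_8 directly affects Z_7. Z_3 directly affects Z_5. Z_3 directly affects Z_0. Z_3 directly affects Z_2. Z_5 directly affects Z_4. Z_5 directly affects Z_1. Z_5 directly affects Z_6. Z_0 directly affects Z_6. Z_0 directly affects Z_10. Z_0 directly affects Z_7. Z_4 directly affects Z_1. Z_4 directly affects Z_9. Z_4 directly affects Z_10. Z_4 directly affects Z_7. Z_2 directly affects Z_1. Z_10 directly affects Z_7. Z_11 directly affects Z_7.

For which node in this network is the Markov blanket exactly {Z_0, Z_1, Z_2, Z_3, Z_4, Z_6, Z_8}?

The target node must have every member of {Z_0, Z_1, Z_2, Z_3, Z_4, Z_6, Z_8} as a parent, child, or co-parent, and no others.
Parents of Z_5: Z_3; children: Z_1, Z_4, Z_6; co-parents: Z_0, Z_2, Z_4, Z_8.
These exactly cover the given set, so the node is Z_5.

Z_5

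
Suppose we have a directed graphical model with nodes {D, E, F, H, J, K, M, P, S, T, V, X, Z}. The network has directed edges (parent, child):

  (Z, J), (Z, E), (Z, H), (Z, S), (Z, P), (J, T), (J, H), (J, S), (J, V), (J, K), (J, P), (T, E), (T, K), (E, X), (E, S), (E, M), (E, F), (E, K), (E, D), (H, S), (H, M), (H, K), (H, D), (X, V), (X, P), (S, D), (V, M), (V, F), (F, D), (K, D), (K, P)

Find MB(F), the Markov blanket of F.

By definition, MB(F) is built from F's parents, F's children, and the co-parents of F.
F's parents: E, V.
F's children: D.
Parents of each child, excluding F:
  D also has parents E, H, K, S.
Taking the union gives {D, E, H, K, S, V}.

{D, E, H, K, S, V}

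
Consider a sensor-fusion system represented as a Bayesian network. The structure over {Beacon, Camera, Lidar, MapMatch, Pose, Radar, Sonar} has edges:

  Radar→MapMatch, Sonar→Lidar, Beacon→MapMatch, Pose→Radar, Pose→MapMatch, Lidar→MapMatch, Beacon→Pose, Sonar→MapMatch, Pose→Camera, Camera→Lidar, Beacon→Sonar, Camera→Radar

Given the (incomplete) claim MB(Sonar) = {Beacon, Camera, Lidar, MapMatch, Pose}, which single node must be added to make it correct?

Sonar has parent Beacon.
Children of Sonar: Lidar, MapMatch.
For each child, the remaining parents (spouses of Sonar):
  Lidar also has parent Camera.
  MapMatch also has parents Beacon, Lidar, Pose, Radar.
MB(Sonar) = {Beacon, Camera, Lidar, MapMatch, Pose, Radar}.
Comparing with the claimed set, Radar is missing.

Radar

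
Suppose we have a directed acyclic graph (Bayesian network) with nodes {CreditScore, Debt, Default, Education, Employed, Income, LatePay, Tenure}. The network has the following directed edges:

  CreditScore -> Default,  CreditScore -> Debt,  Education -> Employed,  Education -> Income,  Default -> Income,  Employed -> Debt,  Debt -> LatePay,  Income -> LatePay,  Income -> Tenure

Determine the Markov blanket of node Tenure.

{Income}

Tenure's children: none.
Parents of Tenure: Income.
Tenure has no children, so there are no co-parents.
Union: {Income} ∪ {} ∪ {} = {Income}.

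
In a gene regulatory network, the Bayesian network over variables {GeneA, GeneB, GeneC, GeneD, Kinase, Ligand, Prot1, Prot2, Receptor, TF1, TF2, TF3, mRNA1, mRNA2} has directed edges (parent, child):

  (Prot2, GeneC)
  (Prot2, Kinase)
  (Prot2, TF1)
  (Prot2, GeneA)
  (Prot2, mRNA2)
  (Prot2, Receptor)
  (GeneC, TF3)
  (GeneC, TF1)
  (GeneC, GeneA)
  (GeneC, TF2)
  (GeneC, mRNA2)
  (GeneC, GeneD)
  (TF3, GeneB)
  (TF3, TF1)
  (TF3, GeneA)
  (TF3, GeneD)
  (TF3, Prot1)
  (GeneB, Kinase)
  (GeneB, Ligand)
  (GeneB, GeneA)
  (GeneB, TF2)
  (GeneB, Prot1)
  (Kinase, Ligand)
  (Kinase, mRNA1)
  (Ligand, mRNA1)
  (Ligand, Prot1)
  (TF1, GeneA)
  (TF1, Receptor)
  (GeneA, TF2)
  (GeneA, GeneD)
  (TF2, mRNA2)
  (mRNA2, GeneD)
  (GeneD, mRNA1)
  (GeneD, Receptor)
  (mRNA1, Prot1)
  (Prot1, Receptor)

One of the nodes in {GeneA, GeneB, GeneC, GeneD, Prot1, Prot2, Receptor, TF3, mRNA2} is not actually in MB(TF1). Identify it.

mRNA2

Recall MB(v) = parents ∪ children ∪ spouses, where spouses are the other parents of v's children.
TF1's children: GeneA, Receptor.
Pa(TF1) = {GeneC, Prot2, TF3}.
Parents of each child, excluding TF1:
  GeneA also has parents GeneB, GeneC, Prot2, TF3.
  Receptor also has parents GeneD, Prot1, Prot2.
MB(TF1) = {GeneA, GeneB, GeneC, GeneD, Prot1, Prot2, Receptor, TF3}.
mRNA2 is neither a parent, child, nor co-parent of TF1, so it does not belong.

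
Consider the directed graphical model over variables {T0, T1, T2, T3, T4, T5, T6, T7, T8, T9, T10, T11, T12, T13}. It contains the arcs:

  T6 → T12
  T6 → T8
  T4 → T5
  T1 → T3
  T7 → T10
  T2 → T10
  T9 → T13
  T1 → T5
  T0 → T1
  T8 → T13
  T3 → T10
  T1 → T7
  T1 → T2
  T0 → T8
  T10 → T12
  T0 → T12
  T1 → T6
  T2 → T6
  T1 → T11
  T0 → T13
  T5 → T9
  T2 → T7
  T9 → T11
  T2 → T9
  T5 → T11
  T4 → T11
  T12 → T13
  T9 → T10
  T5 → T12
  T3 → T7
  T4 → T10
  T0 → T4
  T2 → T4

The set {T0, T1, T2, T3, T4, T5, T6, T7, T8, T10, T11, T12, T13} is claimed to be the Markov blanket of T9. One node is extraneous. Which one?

The Markov blanket of a node is its parents, its children, and the other parents of its children.
Parents of T9: T2, T5.
T9's children: T10, T11, T13.
Other parents of T9's children:
  T10: T2, T3, T4, T7
  T11: T1, T4, T5
  T13: T0, T8, T12
MB(T9) = {T0, T1, T2, T3, T4, T5, T7, T8, T10, T11, T12, T13}.
T6 is neither a parent, child, nor co-parent of T9, so it does not belong.

T6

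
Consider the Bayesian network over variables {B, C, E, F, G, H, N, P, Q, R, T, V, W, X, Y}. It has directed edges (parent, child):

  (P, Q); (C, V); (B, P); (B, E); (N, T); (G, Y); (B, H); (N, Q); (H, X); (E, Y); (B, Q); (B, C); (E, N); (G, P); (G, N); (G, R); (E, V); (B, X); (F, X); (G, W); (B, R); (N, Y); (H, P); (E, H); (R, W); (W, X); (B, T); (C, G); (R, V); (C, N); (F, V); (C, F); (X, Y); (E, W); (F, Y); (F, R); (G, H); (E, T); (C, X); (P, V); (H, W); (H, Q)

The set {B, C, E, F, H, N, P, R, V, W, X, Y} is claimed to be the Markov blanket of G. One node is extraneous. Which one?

V

A node's Markov blanket = Pa ∪ Ch ∪ (parents of Ch other than the node itself).
G has parent C.
Ch(G) = {H, N, P, R, W, Y}.
Co-parents of G (other parents of its children):
  parents(H) \ {G} = {B, E}.
  parents(N) \ {G} = {C, E}.
  P's other parents are B, H.
  R's other parents are B, F.
  W's other parents are E, H, R.
  parents(Y) \ {G} = {E, F, N, X}.
MB(G) = {B, C, E, F, H, N, P, R, W, X, Y}.
V is neither a parent, child, nor co-parent of G, so it does not belong.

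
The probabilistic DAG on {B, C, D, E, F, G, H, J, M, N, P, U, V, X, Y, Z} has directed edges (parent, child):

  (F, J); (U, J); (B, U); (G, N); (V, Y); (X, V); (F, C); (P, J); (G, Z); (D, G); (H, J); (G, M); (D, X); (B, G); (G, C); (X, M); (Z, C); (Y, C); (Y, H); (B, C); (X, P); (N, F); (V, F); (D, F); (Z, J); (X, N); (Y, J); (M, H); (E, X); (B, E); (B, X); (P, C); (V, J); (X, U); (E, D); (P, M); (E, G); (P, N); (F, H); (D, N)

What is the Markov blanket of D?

D has parent E.
Children of D: F, G, N, X.
Co-parents of D (other parents of its children):
  G's other parents are B, E.
  X also has parents B, E.
  N also has parents G, P, X.
  parents(F) \ {D} = {N, V}.
So the Markov blanket of D is {B, E, F, G, N, P, V, X}.

{B, E, F, G, N, P, V, X}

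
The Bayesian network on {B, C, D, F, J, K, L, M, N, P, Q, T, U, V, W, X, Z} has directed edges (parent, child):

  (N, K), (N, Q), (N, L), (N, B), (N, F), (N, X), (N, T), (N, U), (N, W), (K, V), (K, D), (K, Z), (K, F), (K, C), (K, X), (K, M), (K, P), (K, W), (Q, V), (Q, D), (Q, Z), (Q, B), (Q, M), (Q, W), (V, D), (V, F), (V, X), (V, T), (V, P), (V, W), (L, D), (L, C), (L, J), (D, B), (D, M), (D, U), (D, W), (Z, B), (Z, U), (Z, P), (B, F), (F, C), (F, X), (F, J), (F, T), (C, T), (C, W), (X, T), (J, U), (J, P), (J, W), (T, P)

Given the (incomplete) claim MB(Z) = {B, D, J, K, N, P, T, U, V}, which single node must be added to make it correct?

Q

Pa(Z) = {K, Q}.
Ch(Z) = {B, P, U}.
Parents of each child, excluding Z:
  B: D, N, Q
  U: D, J, N
  P: J, K, T, V
MB(Z) = {B, D, J, K, N, P, Q, T, U, V}.
Comparing with the claimed set, Q is missing.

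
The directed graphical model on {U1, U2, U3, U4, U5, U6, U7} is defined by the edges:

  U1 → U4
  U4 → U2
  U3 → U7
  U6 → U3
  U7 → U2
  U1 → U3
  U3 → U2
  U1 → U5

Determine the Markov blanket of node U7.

Recall MB(v) = parents ∪ children ∪ spouses, where spouses are the other parents of v's children.
Children of U7: U2.
Pa(U7) = {U3}.
Co-parents of U7 (other parents of its children):
  U2: U3, U4
Union: {U3} ∪ {U2} ∪ {U3, U4} = {U2, U3, U4}.

{U2, U3, U4}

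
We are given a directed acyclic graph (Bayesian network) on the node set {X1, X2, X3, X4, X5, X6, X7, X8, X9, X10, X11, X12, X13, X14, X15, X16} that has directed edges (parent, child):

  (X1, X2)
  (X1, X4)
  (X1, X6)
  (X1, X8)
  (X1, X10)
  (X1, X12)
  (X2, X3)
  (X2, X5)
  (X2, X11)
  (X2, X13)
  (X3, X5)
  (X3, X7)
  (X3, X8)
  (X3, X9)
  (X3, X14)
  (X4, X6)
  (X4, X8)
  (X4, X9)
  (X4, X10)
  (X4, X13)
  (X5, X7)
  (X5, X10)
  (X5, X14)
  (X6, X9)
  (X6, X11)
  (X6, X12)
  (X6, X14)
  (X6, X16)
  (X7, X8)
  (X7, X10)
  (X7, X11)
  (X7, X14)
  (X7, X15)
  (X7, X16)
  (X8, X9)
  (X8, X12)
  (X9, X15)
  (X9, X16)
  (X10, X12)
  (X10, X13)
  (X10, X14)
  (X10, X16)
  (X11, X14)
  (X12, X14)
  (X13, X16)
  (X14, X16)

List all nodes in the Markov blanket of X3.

Pa(X3) = {X2}.
Children of X3: X5, X7, X8, X9, X14.
Other parents of X3's children:
  X5: X2
  X7: X5
  X8: X1, X4, X7
  X9: X4, X6, X8
  X14: X5, X6, X7, X10, X11, X12
Union: {X2} ∪ {X5, X7, X8, X9, X14} ∪ {X1, X2, X4, X5, X6, X7, X8, X10, X11, X12} = {X1, X2, X4, X5, X6, X7, X8, X9, X10, X11, X12, X14}.

{X1, X2, X4, X5, X6, X7, X8, X9, X10, X11, X12, X14}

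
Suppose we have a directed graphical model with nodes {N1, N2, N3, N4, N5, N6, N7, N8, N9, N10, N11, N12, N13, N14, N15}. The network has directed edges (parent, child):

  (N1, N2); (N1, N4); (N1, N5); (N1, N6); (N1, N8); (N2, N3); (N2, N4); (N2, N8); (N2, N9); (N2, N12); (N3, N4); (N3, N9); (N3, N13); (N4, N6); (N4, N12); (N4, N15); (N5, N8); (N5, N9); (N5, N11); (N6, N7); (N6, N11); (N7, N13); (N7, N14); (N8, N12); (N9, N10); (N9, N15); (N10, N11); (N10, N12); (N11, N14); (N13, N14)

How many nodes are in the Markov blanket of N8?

N8's parents: N1, N2, N5.
N8 has child N12.
Parents of each child, excluding N8:
  N12: N2, N4, N10
MB(N8) = {N1, N2, N4, N5, N10, N12}, which has 6 nodes.

6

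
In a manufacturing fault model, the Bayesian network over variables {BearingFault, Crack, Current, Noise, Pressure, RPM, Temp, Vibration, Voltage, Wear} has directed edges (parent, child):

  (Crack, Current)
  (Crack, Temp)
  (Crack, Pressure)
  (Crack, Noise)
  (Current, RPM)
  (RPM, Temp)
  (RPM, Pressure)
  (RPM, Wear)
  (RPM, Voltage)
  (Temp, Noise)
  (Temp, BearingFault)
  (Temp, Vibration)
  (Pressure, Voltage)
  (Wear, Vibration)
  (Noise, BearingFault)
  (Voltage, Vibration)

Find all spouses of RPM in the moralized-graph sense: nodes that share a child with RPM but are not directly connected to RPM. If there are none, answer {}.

{Crack}

Children of RPM: Pressure, Temp, Voltage, Wear.
  Temp: Crack
  Pressure: Crack
  Wear: —
  Voltage: Pressure
Excluding nodes already adjacent to RPM (Current, Pressure, Temp, Voltage, Wear), the co-parent-only contribution is {Crack}.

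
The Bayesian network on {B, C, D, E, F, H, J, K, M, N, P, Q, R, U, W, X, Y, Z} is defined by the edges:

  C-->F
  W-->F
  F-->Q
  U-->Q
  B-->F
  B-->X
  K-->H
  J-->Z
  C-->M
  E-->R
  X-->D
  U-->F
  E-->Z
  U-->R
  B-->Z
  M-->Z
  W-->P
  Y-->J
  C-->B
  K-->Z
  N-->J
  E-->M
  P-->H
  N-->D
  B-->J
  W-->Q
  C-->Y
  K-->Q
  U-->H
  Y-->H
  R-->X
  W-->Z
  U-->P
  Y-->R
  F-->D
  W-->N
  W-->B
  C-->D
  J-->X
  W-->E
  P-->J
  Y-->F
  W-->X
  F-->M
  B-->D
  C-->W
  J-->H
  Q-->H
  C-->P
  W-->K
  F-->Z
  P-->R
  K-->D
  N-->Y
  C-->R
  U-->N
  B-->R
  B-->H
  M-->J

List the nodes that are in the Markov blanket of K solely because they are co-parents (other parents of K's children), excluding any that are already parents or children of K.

{B, C, E, F, J, M, N, P, U, X, Y}

Children of K: D, H, Q, Z.
  Q: F, U, W
  D: B, C, F, N, X
  Z: B, E, F, J, M, W
  H: B, J, P, Q, U, Y
Excluding nodes already adjacent to K (D, H, Q, W, Z), the co-parent-only contribution is {B, C, E, F, J, M, N, P, U, X, Y}.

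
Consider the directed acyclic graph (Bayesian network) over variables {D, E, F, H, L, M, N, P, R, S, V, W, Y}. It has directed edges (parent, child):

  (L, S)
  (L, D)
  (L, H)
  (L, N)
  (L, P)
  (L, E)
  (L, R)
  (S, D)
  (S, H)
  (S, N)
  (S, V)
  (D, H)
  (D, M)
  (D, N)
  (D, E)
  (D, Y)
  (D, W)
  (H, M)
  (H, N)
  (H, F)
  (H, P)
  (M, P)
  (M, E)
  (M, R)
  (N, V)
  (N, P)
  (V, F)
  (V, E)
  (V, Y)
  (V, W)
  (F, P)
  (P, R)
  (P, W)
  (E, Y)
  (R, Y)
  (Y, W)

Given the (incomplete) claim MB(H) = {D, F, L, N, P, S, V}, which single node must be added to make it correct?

Recall MB(v) = parents ∪ children ∪ spouses, where spouses are the other parents of v's children.
Parents of H: D, L, S.
Children of H: F, M, N, P.
Parents of each child, excluding H:
  M: D
  N: D, L, S
  F: V
  P: F, L, M, N
MB(H) = {D, F, L, M, N, P, S, V}.
Comparing with the claimed set, M is missing.

M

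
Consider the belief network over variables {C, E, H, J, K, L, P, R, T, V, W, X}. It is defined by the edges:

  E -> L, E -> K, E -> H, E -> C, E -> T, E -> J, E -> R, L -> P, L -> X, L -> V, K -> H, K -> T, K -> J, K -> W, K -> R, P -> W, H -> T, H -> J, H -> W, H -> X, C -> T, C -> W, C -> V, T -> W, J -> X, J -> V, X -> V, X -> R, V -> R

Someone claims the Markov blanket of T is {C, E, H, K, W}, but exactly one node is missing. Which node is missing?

P

Ch(T) = {W}.
Parents of T: C, E, H, K.
For each child, the remaining parents (spouses of T):
  W: C, H, K, P
MB(T) = {C, E, H, K, P, W}.
Comparing with the claimed set, P is missing.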